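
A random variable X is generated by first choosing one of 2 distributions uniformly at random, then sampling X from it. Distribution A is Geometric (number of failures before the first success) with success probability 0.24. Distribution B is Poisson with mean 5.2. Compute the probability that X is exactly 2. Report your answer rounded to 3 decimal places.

Conditional on each component, P(X = 2): A: 0.138624; B: 0.074584.
By total probability, P(X = 2) = 0.5·0.138624 + 0.5·0.074584 = 0.106604.

0.107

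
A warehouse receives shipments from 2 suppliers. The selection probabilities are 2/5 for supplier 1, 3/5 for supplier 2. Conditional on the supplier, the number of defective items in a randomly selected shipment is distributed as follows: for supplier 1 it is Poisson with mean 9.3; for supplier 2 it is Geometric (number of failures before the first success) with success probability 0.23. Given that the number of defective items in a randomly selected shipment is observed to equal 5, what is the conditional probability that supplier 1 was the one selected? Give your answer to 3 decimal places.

0.362

Likelihoods P(X=5 | ·): 1: 0.0530023; 2: 0.062256.
Posterior ∝ prior × likelihood. Numerator for 1: 0.4·0.0530023 = 0.0212009.
Normalizing constant: 0.4·0.0530023 + 0.6·0.062256 = 0.0585545.
P(1 | observation) = 0.0212009 / 0.0585545 = 0.362071.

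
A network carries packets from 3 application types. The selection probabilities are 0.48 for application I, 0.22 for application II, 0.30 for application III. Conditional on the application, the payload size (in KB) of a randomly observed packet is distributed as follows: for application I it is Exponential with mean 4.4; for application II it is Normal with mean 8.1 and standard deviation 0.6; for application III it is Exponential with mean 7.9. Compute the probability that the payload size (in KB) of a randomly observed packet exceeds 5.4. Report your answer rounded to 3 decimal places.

Conditional on each application, P(X > 5.4): I: 0.293091; II: 0.999997; III: 0.504825.
By total probability, P(X > 5.4) = 0.48·0.293091 + 0.22·0.999997 + 0.3·0.504825 = 0.51213.

0.512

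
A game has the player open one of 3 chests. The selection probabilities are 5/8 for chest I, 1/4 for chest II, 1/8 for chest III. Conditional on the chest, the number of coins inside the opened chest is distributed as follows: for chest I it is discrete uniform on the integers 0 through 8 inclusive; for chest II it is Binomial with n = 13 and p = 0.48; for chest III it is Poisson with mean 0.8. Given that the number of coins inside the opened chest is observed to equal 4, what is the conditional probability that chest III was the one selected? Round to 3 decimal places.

Likelihoods P(X=4 | ·): I: 0.111111; II: 0.105512; III: 0.00766855.
Posterior ∝ prior × likelihood. Numerator for III: 0.125·0.00766855 = 0.000958568.
Normalizing constant: 0.625·0.111111 + 0.25·0.105512 + 0.125·0.00766855 = 0.096781.
P(III | observation) = 0.000958568 / 0.096781 = 0.00990451.

0.010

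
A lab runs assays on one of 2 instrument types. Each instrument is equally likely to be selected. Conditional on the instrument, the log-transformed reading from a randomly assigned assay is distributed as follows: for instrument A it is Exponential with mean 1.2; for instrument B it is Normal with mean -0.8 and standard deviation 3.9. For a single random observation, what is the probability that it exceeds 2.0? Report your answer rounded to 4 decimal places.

Conditional on each instrument, P(X > 2.0): A: 0.188876; B: 0.236394.
By total probability, P(X > 2.0) = 0.5·0.188876 + 0.5·0.236394 = 0.212635.

0.2126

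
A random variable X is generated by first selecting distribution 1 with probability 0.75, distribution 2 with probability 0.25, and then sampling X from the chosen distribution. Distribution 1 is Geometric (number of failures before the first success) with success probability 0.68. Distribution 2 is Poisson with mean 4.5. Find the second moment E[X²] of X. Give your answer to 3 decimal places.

For each component E[X²] = Var + (mean)², giving 1: 0.913495; 2: 24.75.
Overall E[X²] = 0.75·0.913495 + 0.25·24.75 = 6.87262.

6.873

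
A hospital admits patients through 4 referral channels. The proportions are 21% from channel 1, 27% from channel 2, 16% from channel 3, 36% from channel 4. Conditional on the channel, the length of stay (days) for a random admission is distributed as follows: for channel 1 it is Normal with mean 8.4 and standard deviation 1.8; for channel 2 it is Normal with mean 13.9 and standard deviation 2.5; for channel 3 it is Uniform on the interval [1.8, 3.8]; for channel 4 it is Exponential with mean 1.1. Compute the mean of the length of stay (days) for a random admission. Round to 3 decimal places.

6.361

Component means — 1: 8.4; 2: 13.9; 3: 2.8; 4: 1.1.
E[X] = 0.21·8.4 + 0.27·13.9 + 0.16·2.8 + 0.36·1.1 = 6.361.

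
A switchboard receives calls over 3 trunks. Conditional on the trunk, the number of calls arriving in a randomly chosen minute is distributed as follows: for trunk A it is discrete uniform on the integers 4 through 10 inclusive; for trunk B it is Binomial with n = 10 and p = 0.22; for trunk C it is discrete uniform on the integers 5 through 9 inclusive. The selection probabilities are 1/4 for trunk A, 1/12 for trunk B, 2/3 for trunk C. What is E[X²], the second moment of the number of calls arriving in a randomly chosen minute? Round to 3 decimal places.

47.796

For each component E[X²] = Var + (mean)², giving A: 53; B: 6.556; C: 51.
Overall E[X²] = 0.25·53 + 0.0833333·6.556 + 0.666667·51 = 47.7963.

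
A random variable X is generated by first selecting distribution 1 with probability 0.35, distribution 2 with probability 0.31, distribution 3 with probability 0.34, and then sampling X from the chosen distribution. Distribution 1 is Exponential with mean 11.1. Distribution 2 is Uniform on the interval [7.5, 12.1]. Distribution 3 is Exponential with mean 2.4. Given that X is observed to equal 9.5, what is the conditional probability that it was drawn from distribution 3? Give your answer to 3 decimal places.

0.032

Likelihoods f(9.5 | ·): 1: 0.038281; 2: 0.217391; 3: 0.00795621.
Posterior ∝ prior × likelihood. Numerator for 3: 0.34·0.00795621 = 0.00270511.
Normalizing constant: 0.35·0.038281 + 0.31·0.217391 + 0.34·0.00795621 = 0.0834948.
P(3 | observation) = 0.00270511 / 0.0834948 = 0.0323986.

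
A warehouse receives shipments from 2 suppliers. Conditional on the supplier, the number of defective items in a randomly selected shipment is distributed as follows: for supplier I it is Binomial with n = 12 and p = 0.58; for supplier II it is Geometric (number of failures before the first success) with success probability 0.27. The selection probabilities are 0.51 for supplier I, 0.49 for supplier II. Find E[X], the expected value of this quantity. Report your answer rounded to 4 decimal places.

Component means — I: 6.96; II: 2.7037.
E[X] = 0.51·6.96 + 0.49·2.7037 = 4.87441.

4.8744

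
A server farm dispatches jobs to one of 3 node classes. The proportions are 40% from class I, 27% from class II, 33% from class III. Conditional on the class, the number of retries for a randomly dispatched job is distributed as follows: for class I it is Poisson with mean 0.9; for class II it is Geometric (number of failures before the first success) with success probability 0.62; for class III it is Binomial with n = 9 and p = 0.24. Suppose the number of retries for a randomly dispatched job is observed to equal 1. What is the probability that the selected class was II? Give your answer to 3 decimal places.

0.220

Likelihoods P(X=1 | ·): I: 0.365913; II: 0.2356; III: 0.240416.
Posterior ∝ prior × likelihood. Numerator for II: 0.27·0.2356 = 0.063612.
Normalizing constant: 0.4·0.365913 + 0.27·0.2356 + 0.33·0.240416 = 0.289314.
P(II | observation) = 0.063612 / 0.289314 = 0.219872.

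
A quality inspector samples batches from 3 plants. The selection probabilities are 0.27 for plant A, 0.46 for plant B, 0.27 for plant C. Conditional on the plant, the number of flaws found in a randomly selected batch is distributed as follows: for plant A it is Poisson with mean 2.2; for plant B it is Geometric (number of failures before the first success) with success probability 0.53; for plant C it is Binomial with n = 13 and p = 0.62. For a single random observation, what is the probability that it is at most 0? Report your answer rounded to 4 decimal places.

Conditional on each plant, P(X ≤ 0): A: 0.110803; B: 0.53; C: 3.44498e-06.
By total probability, P(X ≤ 0) = 0.27·0.110803 + 0.46·0.53 + 0.27·3.44498e-06 = 0.273718.

0.2737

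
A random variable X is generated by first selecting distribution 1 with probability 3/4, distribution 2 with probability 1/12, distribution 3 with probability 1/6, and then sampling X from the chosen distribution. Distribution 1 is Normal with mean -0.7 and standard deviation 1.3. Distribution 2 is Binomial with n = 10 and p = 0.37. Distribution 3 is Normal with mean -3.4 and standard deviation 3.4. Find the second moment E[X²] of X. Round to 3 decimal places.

For each component E[X²] = Var + (mean)², giving 1: 2.18; 2: 16.021; 3: 23.12.
Overall E[X²] = 0.75·2.18 + 0.0833333·16.021 + 0.166667·23.12 = 6.82342.

6.823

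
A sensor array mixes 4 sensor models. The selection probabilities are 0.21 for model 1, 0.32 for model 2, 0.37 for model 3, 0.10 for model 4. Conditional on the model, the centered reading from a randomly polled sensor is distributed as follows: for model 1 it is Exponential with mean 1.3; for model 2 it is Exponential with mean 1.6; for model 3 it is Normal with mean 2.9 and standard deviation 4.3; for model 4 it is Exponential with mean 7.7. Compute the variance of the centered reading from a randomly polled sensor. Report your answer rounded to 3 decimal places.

17.253

Per component, 1: μ=1.3, E[X²]=3.38; 2: μ=1.6, E[X²]=5.12; 3: μ=2.9, E[X²]=26.9; 4: μ=7.7, E[X²]=118.58.
E[X] = 0.21·1.3 + 0.32·1.6 + 0.37·2.9 + 0.1·7.7 = 2.628.
E[X²] = 0.21·3.38 + 0.32·5.12 + 0.37·26.9 + 0.1·118.58 = 24.1592.
Var(X) = E[X²] − (E[X])² = 24.1592 − 6.90638 = 17.2528.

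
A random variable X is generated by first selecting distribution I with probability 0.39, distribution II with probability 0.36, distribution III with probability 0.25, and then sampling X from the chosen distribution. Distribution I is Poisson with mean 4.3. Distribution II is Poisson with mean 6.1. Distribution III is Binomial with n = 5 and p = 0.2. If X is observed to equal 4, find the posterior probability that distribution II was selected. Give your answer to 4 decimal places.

Likelihoods P(X=4 | ·): I: 0.193284; II: 0.129393; III: 0.0064.
Posterior ∝ prior × likelihood. Numerator for II: 0.36·0.129393 = 0.0465816.
Normalizing constant: 0.39·0.193284 + 0.36·0.129393 + 0.25·0.0064 = 0.123562.
P(II | observation) = 0.0465816 / 0.123562 = 0.376988.

0.3770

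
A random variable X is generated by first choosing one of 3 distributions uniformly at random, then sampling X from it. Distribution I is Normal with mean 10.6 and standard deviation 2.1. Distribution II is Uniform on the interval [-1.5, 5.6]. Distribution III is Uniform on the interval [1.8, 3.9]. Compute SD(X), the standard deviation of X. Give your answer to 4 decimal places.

4.2261

Per component, I: μ=10.6, E[X²]=116.77; II: μ=2.05, E[X²]=8.40333; III: μ=2.85, E[X²]=8.49.
E[X] = 0.333333·10.6 + 0.333333·2.05 + 0.333333·2.85 = 5.16667.
E[X²] = 0.333333·116.77 + 0.333333·8.40333 + 0.333333·8.49 = 44.5544.
Var(X) = E[X²] − (E[X])² = 44.5544 − 26.6944 = 17.86.
SD(X) = √17.86 = 4.22611.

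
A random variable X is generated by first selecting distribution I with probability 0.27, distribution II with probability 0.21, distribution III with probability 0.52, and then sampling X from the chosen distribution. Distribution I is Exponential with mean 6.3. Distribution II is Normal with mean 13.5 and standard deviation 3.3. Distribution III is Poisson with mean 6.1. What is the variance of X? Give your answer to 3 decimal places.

Per component, I: μ=6.3, E[X²]=79.38; II: μ=13.5, E[X²]=193.14; III: μ=6.1, E[X²]=43.31.
E[X] = 0.27·6.3 + 0.21·13.5 + 0.52·6.1 = 7.708.
E[X²] = 0.27·79.38 + 0.21·193.14 + 0.52·43.31 = 84.5132.
Var(X) = E[X²] − (E[X])² = 84.5132 − 59.4133 = 25.0999.

25.100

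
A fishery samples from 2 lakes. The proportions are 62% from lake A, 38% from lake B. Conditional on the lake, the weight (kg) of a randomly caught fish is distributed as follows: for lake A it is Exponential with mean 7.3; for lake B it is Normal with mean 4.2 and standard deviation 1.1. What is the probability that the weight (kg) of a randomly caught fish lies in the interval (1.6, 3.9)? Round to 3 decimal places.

Conditional on each lake, P(1.6 < X < 3.9): A: 0.217068; B: 0.383483.
By total probability, P(1.6 < X < 3.9) = 0.62·0.217068 + 0.38·0.383483 = 0.280306.

0.280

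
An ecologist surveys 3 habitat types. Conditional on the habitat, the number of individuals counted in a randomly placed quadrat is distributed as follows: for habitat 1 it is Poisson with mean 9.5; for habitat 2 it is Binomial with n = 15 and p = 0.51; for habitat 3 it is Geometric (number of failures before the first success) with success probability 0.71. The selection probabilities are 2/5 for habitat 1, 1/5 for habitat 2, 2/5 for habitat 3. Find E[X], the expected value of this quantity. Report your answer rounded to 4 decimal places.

5.4934

Component means — 1: 9.5; 2: 7.65; 3: 0.408451.
E[X] = 0.4·9.5 + 0.2·7.65 + 0.4·0.408451 = 5.49338.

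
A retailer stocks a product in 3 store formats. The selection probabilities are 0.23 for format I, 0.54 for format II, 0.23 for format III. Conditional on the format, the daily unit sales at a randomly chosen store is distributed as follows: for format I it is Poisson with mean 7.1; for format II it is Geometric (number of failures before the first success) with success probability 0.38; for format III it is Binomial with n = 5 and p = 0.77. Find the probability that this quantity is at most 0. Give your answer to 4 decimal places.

0.2055

Conditional on each format, P(X ≤ 0): I: 0.000825105; II: 0.38; III: 0.000643634.
By total probability, P(X ≤ 0) = 0.23·0.000825105 + 0.54·0.38 + 0.23·0.000643634 = 0.205538.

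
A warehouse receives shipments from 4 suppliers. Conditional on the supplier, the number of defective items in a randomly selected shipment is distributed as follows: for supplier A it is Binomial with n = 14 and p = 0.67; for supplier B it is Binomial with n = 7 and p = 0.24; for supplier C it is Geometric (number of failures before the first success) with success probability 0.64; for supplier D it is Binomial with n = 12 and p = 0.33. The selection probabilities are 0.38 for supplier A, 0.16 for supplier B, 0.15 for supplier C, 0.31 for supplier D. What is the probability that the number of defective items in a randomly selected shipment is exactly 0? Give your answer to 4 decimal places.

Conditional on each supplier, P(X = 0): A: 1.81633e-07; B: 0.146452; C: 0.64; D: 0.00818272.
By total probability, P(X = 0) = 0.38·1.81633e-07 + 0.16·0.146452 + 0.15·0.64 + 0.31·0.00818272 = 0.121969.

0.1220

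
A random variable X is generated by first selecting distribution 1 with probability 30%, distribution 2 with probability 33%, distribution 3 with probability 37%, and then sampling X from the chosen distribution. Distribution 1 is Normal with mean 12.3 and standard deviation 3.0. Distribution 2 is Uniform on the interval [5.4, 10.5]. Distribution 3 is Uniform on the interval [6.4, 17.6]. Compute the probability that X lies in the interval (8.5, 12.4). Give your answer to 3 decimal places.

0.381

Conditional on each component, P(8.5 < X < 12.4): 1: 0.410658; 2: 0.392157; 3: 0.348214.
By total probability, P(8.5 < X < 12.4) = 0.3·0.410658 + 0.33·0.392157 + 0.37·0.348214 = 0.381449.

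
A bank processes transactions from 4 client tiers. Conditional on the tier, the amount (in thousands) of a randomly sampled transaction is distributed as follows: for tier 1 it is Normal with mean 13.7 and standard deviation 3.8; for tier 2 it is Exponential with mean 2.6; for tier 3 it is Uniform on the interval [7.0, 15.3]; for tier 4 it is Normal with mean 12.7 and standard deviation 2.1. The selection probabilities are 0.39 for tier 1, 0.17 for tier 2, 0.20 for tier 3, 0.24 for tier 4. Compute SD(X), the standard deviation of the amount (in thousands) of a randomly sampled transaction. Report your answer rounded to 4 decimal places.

Per component, 1: μ=13.7, E[X²]=202.13; 2: μ=2.6, E[X²]=13.52; 3: μ=11.15, E[X²]=130.063; 4: μ=12.7, E[X²]=165.7.
E[X] = 0.39·13.7 + 0.17·2.6 + 0.2·11.15 + 0.24·12.7 = 11.063.
E[X²] = 0.39·202.13 + 0.17·13.52 + 0.2·130.063 + 0.24·165.7 = 146.91.
Var(X) = E[X²] − (E[X])² = 146.91 − 122.39 = 24.5198.
SD(X) = √24.5198 = 4.95175.

4.9517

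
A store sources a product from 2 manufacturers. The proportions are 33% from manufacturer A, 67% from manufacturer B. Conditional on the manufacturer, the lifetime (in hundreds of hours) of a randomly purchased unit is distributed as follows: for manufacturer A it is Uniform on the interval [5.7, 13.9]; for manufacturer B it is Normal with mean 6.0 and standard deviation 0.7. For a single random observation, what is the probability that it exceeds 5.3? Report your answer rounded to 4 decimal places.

Conditional on each manufacturer, P(X > 5.3): A: 1; B: 0.841345.
By total probability, P(X > 5.3) = 0.33·1 + 0.67·0.841345 = 0.893701.

0.8937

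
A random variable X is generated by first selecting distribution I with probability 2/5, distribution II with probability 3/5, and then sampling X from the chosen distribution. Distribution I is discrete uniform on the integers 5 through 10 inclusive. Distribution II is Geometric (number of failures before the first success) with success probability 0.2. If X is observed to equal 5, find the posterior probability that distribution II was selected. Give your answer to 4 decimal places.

Likelihoods P(X=5 | ·): I: 0.166667; II: 0.065536.
Posterior ∝ prior × likelihood. Numerator for II: 0.6·0.065536 = 0.0393216.
Normalizing constant: 0.4·0.166667 + 0.6·0.065536 = 0.105988.
P(II | observation) = 0.0393216 / 0.105988 = 0.371.

0.3710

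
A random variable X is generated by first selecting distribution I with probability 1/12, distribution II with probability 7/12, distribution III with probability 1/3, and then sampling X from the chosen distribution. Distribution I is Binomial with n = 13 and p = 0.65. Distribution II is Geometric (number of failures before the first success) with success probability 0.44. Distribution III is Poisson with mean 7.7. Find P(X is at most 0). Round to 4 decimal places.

0.2568

Conditional on each component, P(X ≤ 0): I: 1.18273e-06; II: 0.44; III: 0.000452827.
By total probability, P(X ≤ 0) = 0.0833333·1.18273e-06 + 0.583333·0.44 + 0.333333·0.000452827 = 0.256818.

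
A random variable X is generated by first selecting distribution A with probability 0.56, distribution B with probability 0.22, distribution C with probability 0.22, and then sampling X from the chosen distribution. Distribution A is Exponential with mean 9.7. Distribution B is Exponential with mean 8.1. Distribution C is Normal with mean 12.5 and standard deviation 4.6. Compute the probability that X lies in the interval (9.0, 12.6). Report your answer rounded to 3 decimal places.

0.157

Conditional on each component, P(9.0 < X < 12.6): A: 0.122596; B: 0.118121; C: 0.285304.
By total probability, P(9.0 < X < 12.6) = 0.56·0.122596 + 0.22·0.118121 + 0.22·0.285304 = 0.157407.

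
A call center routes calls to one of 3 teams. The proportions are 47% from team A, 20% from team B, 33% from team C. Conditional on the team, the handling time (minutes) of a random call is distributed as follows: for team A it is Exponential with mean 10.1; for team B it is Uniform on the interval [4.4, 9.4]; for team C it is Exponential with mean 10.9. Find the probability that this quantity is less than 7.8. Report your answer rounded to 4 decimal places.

0.5575

Conditional on each team, P(X < 7.8): A: 0.53804; B: 0.68; C: 0.5111.
By total probability, P(X < 7.8) = 0.47·0.53804 + 0.2·0.68 + 0.33·0.5111 = 0.557542.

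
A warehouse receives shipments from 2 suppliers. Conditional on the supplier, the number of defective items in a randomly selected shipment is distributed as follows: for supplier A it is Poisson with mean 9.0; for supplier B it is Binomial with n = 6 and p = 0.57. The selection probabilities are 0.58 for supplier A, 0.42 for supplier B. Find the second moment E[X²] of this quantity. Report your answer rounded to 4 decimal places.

57.7301

For each component E[X²] = Var + (mean)², giving A: 90; B: 13.167.
Overall E[X²] = 0.58·90 + 0.42·13.167 = 57.7301.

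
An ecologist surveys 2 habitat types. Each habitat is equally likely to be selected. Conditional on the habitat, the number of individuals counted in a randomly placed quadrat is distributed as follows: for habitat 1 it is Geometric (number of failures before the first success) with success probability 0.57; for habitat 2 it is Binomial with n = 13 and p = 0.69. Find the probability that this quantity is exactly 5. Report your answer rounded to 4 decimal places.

Conditional on each habitat, P(X = 5): 1: 0.00837948; 2: 0.0171679.
By total probability, P(X = 5) = 0.5·0.00837948 + 0.5·0.0171679 = 0.0127737.

0.0128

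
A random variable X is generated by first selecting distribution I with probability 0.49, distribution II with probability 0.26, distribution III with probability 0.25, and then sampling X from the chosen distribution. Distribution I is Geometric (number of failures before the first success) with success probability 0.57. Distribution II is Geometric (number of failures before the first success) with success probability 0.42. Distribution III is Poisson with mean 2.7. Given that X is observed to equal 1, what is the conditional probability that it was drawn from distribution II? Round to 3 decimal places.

0.277

Likelihoods P(X=1 | ·): I: 0.2451; II: 0.2436; III: 0.181455.
Posterior ∝ prior × likelihood. Numerator for II: 0.26·0.2436 = 0.063336.
Normalizing constant: 0.49·0.2451 + 0.26·0.2436 + 0.25·0.181455 = 0.228799.
P(II | observation) = 0.063336 / 0.228799 = 0.27682.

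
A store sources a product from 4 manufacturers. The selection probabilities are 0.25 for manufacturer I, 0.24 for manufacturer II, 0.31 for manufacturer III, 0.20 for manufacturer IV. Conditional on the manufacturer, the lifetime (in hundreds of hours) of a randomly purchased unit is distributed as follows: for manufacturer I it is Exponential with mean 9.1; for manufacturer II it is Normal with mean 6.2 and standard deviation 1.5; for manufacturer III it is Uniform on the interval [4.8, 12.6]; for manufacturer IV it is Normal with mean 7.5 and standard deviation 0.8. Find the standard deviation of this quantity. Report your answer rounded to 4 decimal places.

4.9216

Per component, I: μ=9.1, E[X²]=165.62; II: μ=6.2, E[X²]=40.69; III: μ=8.7, E[X²]=80.76; IV: μ=7.5, E[X²]=56.89.
E[X] = 0.25·9.1 + 0.24·6.2 + 0.31·8.7 + 0.2·7.5 = 7.96.
E[X²] = 0.25·165.62 + 0.24·40.69 + 0.31·80.76 + 0.2·56.89 = 87.5842.
Var(X) = E[X²] − (E[X])² = 87.5842 − 63.3616 = 24.2226.
SD(X) = √24.2226 = 4.92165.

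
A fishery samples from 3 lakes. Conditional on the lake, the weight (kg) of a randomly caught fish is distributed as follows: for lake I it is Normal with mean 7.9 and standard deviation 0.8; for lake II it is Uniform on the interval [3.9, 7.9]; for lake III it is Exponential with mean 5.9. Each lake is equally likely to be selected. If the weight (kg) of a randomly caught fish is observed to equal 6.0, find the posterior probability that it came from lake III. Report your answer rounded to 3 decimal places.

Likelihoods f(6.0 | ·): I: 0.0297149; II: 0.25; III: 0.0613045.
Posterior ∝ prior × likelihood. Numerator for III: 0.333333·0.0613045 = 0.0204348.
Normalizing constant: 0.333333·0.0297149 + 0.333333·0.25 + 0.333333·0.0613045 = 0.113673.
P(III | observation) = 0.0204348 / 0.113673 = 0.179768.

0.180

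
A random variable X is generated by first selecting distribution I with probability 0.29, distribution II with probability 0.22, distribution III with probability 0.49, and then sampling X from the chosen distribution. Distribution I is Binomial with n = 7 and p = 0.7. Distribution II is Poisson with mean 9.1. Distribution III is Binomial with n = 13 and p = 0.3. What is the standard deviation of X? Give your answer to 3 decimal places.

Per component, I: μ=4.9, E[X²]=25.48; II: μ=9.1, E[X²]=91.91; III: μ=3.9, E[X²]=17.94.
E[X] = 0.29·4.9 + 0.22·9.1 + 0.49·3.9 = 5.334.
E[X²] = 0.29·25.48 + 0.22·91.91 + 0.49·17.94 = 36.4.
Var(X) = E[X²] − (E[X])² = 36.4 − 28.4516 = 7.94844.
SD(X) = √7.94844 = 2.8193.

2.819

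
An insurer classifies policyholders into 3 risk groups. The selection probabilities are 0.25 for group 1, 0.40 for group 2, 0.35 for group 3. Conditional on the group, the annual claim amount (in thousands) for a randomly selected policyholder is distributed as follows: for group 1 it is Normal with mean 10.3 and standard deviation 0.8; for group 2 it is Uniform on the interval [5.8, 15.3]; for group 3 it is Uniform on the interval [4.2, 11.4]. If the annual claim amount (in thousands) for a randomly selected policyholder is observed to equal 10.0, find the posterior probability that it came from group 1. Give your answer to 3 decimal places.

0.562

Likelihoods f(10.0 | ·): 1: 0.464819; 2: 0.105263; 3: 0.138889.
Posterior ∝ prior × likelihood. Numerator for 1: 0.25·0.464819 = 0.116205.
Normalizing constant: 0.25·0.464819 + 0.4·0.105263 + 0.35·0.138889 = 0.206921.
P(1 | observation) = 0.116205 / 0.206921 = 0.56159.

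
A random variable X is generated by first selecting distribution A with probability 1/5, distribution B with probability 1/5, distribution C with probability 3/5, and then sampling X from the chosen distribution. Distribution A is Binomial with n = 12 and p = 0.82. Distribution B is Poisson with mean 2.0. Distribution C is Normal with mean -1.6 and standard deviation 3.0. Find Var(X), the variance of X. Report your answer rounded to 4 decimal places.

Per component, A: μ=9.84, E[X²]=98.5968; B: μ=2, E[X²]=6; C: μ=-1.6, E[X²]=11.56.
E[X] = 0.2·9.84 + 0.2·2 + 0.6·-1.6 = 1.408.
E[X²] = 0.2·98.5968 + 0.2·6 + 0.6·11.56 = 27.8554.
Var(X) = E[X²] − (E[X])² = 27.8554 − 1.98246 = 25.8729.

25.8729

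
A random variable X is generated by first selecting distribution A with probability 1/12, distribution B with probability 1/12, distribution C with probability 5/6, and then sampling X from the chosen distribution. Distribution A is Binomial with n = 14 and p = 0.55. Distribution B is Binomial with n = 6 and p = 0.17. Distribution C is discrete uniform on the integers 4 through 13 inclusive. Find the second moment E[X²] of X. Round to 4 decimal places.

For each component E[X²] = Var + (mean)², giving A: 62.755; B: 1.887; C: 80.5.
Overall E[X²] = 0.0833333·62.755 + 0.0833333·1.887 + 0.833333·80.5 = 72.4702.

72.4702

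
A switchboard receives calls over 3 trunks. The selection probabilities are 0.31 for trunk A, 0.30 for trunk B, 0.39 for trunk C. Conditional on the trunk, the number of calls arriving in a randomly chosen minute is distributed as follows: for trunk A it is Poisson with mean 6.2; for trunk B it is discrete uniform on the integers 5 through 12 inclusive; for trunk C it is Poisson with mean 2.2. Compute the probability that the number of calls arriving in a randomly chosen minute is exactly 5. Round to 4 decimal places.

Conditional on each trunk, P(X = 5): A: 0.154936; B: 0.125; C: 0.0475866.
By total probability, P(X = 5) = 0.31·0.154936 + 0.3·0.125 + 0.39·0.0475866 = 0.104089.

0.1041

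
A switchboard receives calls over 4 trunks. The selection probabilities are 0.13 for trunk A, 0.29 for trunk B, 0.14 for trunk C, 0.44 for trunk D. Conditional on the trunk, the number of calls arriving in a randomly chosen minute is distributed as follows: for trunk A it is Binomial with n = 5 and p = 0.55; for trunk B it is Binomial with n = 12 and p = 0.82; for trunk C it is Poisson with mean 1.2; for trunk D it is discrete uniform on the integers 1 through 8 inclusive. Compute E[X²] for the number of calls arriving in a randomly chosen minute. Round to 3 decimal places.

For each component E[X²] = Var + (mean)², giving A: 8.8; B: 98.5968; C: 2.64; D: 25.5.
Overall E[X²] = 0.13·8.8 + 0.29·98.5968 + 0.14·2.64 + 0.44·25.5 = 41.3267.

41.327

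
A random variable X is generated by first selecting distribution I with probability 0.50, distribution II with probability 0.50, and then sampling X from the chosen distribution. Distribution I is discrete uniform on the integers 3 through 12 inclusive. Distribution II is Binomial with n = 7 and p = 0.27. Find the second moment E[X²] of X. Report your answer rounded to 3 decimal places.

34.726

For each component E[X²] = Var + (mean)², giving I: 64.5; II: 4.9518.
Overall E[X²] = 0.5·64.5 + 0.5·4.9518 = 34.7259.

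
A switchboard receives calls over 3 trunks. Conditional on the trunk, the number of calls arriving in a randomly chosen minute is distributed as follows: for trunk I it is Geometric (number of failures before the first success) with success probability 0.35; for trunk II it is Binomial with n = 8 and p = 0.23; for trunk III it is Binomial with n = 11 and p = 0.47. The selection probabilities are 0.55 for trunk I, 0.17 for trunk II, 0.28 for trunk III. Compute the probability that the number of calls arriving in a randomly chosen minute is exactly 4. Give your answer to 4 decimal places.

Conditional on each trunk, P(X = 4): I: 0.0624772; II: 0.0688608; III: 0.189163.
By total probability, P(X = 4) = 0.55·0.0624772 + 0.17·0.0688608 + 0.28·0.189163 = 0.0990345.

0.0990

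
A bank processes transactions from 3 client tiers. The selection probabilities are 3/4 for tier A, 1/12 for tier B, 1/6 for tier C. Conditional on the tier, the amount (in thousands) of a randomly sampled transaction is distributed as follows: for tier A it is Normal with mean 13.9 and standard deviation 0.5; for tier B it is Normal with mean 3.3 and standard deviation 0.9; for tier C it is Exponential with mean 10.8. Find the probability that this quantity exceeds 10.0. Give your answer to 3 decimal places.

Conditional on each tier, P(X > 10.0): A: 1; B: 4.86278e-14; C: 0.396164.
By total probability, P(X > 10.0) = 0.75·1 + 0.0833333·4.86278e-14 + 0.166667·0.396164 = 0.816027.

0.816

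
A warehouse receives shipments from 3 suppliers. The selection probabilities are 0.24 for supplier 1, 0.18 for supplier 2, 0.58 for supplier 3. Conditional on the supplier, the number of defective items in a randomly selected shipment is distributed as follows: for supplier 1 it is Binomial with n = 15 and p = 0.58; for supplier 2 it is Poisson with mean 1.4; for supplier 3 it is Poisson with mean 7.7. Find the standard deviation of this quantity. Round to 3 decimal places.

3.490

Per component, 1: μ=8.7, E[X²]=79.344; 2: μ=1.4, E[X²]=3.36; 3: μ=7.7, E[X²]=66.99.
E[X] = 0.24·8.7 + 0.18·1.4 + 0.58·7.7 = 6.806.
E[X²] = 0.24·79.344 + 0.18·3.36 + 0.58·66.99 = 58.5016.
Var(X) = E[X²] − (E[X])² = 58.5016 − 46.3216 = 12.1799.
SD(X) = √12.1799 = 3.48997.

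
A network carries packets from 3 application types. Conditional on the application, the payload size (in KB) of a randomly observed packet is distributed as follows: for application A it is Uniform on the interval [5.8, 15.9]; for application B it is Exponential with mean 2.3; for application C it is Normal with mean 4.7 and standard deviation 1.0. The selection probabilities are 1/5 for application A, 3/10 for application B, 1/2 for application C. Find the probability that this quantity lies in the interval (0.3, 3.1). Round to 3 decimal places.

Conditional on each application, P(0.3 < X < 3.1): A: 0; B: 0.617909; C: 0.0547939.
By total probability, P(0.3 < X < 3.1) = 0.2·0 + 0.3·0.617909 + 0.5·0.0547939 = 0.21277.

0.213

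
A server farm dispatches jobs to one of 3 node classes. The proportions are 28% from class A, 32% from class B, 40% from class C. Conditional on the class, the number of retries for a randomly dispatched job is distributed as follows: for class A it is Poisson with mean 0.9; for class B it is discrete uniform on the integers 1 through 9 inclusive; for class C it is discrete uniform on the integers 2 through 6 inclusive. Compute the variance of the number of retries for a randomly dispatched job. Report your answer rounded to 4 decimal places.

Per component, A: μ=0.9, E[X²]=1.71; B: μ=5, E[X²]=31.6667; C: μ=4, E[X²]=18.
E[X] = 0.28·0.9 + 0.32·5 + 0.4·4 = 3.452.
E[X²] = 0.28·1.71 + 0.32·31.6667 + 0.4·18 = 17.8121.
Var(X) = E[X²] − (E[X])² = 17.8121 − 11.9163 = 5.89583.

5.8958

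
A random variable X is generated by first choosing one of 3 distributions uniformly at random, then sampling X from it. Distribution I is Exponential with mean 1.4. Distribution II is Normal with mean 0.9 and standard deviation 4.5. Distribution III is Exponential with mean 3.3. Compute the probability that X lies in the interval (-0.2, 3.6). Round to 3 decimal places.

0.637

Conditional on each component, P(-0.2 < X < 3.6): I: 0.923574; II: 0.322304; III: 0.664089.
By total probability, P(-0.2 < X < 3.6) = 0.333333·0.923574 + 0.333333·0.322304 + 0.333333·0.664089 = 0.636655.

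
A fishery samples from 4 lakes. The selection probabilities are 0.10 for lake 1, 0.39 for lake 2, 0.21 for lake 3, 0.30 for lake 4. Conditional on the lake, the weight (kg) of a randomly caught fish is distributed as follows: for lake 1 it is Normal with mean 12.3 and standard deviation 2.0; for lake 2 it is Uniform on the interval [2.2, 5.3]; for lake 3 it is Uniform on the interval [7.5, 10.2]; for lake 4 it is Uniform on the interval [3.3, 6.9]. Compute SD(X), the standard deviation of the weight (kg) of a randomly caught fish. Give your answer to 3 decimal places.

Per component, 1: μ=12.3, E[X²]=155.29; 2: μ=3.75, E[X²]=14.8633; 3: μ=8.85, E[X²]=78.93; 4: μ=5.1, E[X²]=27.09.
E[X] = 0.1·12.3 + 0.39·3.75 + 0.21·8.85 + 0.3·5.1 = 6.081.
E[X²] = 0.1·155.29 + 0.39·14.8633 + 0.21·78.93 + 0.3·27.09 = 46.028.
Var(X) = E[X²] − (E[X])² = 46.028 − 36.9786 = 9.04944.
SD(X) = √9.04944 = 3.00823.

3.008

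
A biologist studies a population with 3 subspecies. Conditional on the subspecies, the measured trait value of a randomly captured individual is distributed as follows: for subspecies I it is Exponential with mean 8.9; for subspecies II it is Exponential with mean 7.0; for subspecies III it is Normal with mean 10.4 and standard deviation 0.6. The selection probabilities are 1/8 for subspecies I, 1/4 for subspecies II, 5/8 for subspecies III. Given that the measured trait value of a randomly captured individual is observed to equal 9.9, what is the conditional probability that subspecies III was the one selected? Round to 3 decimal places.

0.957

Likelihoods f(9.9 | ·): I: 0.0369418; II: 0.0347285; III: 0.469853.
Posterior ∝ prior × likelihood. Numerator for III: 0.625·0.469853 = 0.293658.
Normalizing constant: 0.125·0.0369418 + 0.25·0.0347285 + 0.625·0.469853 = 0.306958.
P(III | observation) = 0.293658 / 0.306958 = 0.956672.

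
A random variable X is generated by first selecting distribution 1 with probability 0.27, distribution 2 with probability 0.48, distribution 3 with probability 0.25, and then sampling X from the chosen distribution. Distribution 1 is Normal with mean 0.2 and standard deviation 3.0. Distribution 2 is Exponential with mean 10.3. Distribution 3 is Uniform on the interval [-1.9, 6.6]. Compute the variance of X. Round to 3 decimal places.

75.975

Per component, 1: μ=0.2, E[X²]=9.04; 2: μ=10.3, E[X²]=212.18; 3: μ=2.35, E[X²]=11.5433.
E[X] = 0.27·0.2 + 0.48·10.3 + 0.25·2.35 = 5.5855.
E[X²] = 0.27·9.04 + 0.48·212.18 + 0.25·11.5433 = 107.173.
Var(X) = E[X²] − (E[X])² = 107.173 − 31.1978 = 75.9752.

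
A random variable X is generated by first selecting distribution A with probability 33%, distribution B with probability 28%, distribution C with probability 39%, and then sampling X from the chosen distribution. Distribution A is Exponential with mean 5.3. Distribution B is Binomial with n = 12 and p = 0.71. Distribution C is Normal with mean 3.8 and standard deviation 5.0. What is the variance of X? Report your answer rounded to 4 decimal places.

Per component, A: μ=5.3, E[X²]=56.18; B: μ=8.52, E[X²]=75.0612; C: μ=3.8, E[X²]=39.44.
E[X] = 0.33·5.3 + 0.28·8.52 + 0.39·3.8 = 5.6166.
E[X²] = 0.33·56.18 + 0.28·75.0612 + 0.39·39.44 = 54.9381.
Var(X) = E[X²] − (E[X])² = 54.9381 − 31.5462 = 23.3919.

23.3919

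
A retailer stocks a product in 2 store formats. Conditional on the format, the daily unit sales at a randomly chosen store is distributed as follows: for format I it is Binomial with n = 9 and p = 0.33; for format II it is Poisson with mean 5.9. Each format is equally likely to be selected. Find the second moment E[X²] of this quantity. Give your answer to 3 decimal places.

For each component E[X²] = Var + (mean)², giving I: 10.8108; II: 40.71.
Overall E[X²] = 0.5·10.8108 + 0.5·40.71 = 25.7604.

25.760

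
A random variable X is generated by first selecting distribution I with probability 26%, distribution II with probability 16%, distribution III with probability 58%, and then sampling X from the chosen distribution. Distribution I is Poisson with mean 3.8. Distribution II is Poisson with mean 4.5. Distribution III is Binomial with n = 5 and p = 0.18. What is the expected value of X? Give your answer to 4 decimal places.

Component means — I: 3.8; II: 4.5; III: 0.9.
E[X] = 0.26·3.8 + 0.16·4.5 + 0.58·0.9 = 2.23.

2.2300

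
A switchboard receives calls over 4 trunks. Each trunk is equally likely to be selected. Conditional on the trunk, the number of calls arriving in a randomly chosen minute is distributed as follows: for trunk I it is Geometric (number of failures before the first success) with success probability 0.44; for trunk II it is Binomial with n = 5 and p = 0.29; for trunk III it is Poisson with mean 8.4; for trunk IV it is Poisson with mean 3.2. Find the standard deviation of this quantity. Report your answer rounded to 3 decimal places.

Per component, I: μ=1.27273, E[X²]=4.5124; II: μ=1.45, E[X²]=3.132; III: μ=8.4, E[X²]=78.96; IV: μ=3.2, E[X²]=13.44.
E[X] = 0.25·1.27273 + 0.25·1.45 + 0.25·8.4 + 0.25·3.2 = 3.58068.
E[X²] = 0.25·4.5124 + 0.25·3.132 + 0.25·78.96 + 0.25·13.44 = 25.0111.
Var(X) = E[X²] − (E[X])² = 25.0111 − 12.8213 = 12.1898.
SD(X) = √12.1898 = 3.49139.

3.491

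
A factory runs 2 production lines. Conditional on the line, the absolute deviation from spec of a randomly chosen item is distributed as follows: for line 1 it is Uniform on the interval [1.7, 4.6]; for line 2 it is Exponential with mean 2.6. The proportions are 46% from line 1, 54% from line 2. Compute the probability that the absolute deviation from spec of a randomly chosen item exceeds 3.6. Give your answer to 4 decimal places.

Conditional on each line, P(X > 3.6): 1: 0.344828; 2: 0.25042.
By total probability, P(X > 3.6) = 0.46·0.344828 + 0.54·0.25042 = 0.293848.

0.2938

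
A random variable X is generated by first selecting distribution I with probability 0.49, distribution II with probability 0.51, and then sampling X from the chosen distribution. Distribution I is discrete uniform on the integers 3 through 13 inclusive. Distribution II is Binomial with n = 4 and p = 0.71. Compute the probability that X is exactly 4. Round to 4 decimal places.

0.1741

Conditional on each component, P(X = 4): I: 0.0909091; II: 0.254117.
By total probability, P(X = 4) = 0.49·0.0909091 + 0.51·0.254117 = 0.174145.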